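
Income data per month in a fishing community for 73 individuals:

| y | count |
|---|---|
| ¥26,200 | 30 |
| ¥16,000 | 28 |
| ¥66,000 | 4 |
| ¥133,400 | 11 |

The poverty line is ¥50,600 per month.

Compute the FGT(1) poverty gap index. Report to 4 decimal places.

Below z: 28×¥16,000, 30×¥26,200 (q = 58 of N = 73).
Gap ratios (z−y)/z: (50600−16000)/50600 = 0.6838 (×28); (50600−26200)/50600 = 0.4822 (×30).
Sum of shortfalls = 33.612648; P₁ averages over all N: 33.612648 / 73 = 0.4604.

0.4604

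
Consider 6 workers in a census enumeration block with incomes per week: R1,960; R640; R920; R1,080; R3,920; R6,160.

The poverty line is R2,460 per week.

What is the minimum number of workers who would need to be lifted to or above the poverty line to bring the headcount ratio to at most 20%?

4 of the 6 workers are poor, so H = 4/6 = 0.667.
A headcount ratio of at most 20% allows at most ⌊0.20 × 6⌋ = 1 poor workers.
So at least 4 − 1 = 3 must be lifted.

3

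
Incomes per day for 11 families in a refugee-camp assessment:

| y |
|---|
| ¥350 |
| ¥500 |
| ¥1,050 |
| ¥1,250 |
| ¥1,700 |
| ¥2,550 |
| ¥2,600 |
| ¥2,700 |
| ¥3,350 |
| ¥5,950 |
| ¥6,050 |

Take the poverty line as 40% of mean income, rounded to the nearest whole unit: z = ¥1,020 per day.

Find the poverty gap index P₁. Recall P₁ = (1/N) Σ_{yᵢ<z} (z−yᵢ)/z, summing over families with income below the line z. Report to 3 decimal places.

Poor units: ¥350, ¥500 (q = 2 of N = 11).
Shortfall ratios: (1020−350)/1020 = 0.6569; (1020−500)/1020 = 0.5098.
Σ = 1.166667. Dividing by the full population N = 11 gives P₁ = 0.106.

0.106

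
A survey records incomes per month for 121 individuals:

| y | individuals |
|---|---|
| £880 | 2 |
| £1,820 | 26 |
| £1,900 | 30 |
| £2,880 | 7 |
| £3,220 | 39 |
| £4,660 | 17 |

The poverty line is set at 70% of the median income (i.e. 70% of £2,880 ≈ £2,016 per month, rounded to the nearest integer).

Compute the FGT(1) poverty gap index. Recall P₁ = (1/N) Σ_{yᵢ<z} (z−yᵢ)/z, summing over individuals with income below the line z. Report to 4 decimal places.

Poor units: 2×£880, 26×£1,820, 30×£1,900 (q = 58 of N = 121).
Gap ratios (z−y)/z: (2016−880)/2016 = 0.5635 (×2); (2016−1820)/2016 = 0.0972 (×26); (2016−1900)/2016 = 0.0575 (×30).
Σ = 5.380952. Dividing by the full population N = 121 gives P₁ = 0.0445.

0.0445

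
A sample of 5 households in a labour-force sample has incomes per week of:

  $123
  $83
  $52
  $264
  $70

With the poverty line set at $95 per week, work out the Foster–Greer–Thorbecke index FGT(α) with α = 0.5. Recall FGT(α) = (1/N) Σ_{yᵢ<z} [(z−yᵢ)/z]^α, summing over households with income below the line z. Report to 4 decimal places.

0.3082

Below z: $52, $70, $83 (q = 3 of N = 5).
Shortfall ratios: (95−52)/95 = 0.4526; (95−70)/95 = 0.2632; (95−83)/95 = 0.1263.
Raised to α = 0.5: 0.67278; 0.51299; 0.35541.
Sum = 1.541177; FGT(0.5) = 1.541177 / 5 = 0.3082.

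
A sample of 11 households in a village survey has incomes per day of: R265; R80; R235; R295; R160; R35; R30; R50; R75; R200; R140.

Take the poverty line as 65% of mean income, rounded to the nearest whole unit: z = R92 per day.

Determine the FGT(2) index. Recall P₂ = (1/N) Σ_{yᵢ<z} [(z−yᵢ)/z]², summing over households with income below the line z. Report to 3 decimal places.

0.100

Below z: R30, R35, R50, R75, R80 (q = 5 of N = 11).
Relative gaps: (92−30)/92 = 0.6739; (92−35)/92 = 0.6196; (92−50)/92 = 0.4565; (92−75)/92 = 0.1848; (92−80)/92 = 0.1304.
Squared: 0.4542; 0.3839; 0.2084; 0.0341; 0.0170.
Sum = 1.097590; P₂ = 1.097590 / 11 = 0.100.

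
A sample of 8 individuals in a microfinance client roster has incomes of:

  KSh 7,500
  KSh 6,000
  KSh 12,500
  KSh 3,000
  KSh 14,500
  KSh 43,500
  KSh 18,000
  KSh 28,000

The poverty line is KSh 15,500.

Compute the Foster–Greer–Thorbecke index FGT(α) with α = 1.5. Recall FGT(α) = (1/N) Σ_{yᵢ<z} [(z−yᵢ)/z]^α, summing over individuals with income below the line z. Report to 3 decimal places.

Below the line: KSh 3,000, KSh 6,000, KSh 7,500, KSh 12,500, KSh 14,500 (q = 5 of N = 8).
Shortfall ratios: (15500−3000)/15500 = 0.8065; (15500−6000)/15500 = 0.6129; (15500−7500)/15500 = 0.5161; (15500−12500)/15500 = 0.1935; (15500−14500)/15500 = 0.0645.
Raised to α = 1.5: 0.72421; 0.47983; 0.37080; 0.08515; 0.01639.
Sum = 1.676381; FGT(1.5) = 1.676381 / 8 = 0.210.

0.210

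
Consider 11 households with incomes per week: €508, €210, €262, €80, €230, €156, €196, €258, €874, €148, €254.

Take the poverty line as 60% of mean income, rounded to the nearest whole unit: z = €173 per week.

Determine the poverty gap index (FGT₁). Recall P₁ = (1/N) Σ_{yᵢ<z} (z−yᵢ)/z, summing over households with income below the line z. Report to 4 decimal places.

Below z: €80, €148, €156 (q = 3 of N = 11).
Relative gaps: (173−80)/173 = 0.5376; (173−148)/173 = 0.1445; (173−156)/173 = 0.0983.
Σ = 0.780347. Dividing by the full population N = 11 gives P₁ = 0.0709.

0.0709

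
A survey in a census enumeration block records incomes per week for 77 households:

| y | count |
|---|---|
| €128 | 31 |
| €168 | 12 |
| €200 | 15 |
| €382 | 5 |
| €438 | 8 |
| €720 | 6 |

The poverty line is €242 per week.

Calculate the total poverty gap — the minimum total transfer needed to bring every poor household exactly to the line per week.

Incomes under z: 31×€128, 12×€168, 15×€200 (q = 58 of N = 77).
Individual gaps: 31×(242−128) = 3534; 12×(242−168) = 888; 15×(242−200) = 630.
Aggregate gap = €5,052.

€5,052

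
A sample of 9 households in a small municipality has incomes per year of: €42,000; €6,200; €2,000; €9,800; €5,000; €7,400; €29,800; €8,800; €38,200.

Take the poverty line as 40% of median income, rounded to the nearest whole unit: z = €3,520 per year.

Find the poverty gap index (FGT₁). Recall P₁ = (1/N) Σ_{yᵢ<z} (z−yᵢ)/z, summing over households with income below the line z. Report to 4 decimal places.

Below z: €2,000 (q = 1 of N = 9).
Normalized shortfalls: (3520−2000)/3520 = 0.4318.
Sum of shortfalls = 0.431818; P₁ averages over all N: 0.431818 / 9 = 0.0480.

0.0480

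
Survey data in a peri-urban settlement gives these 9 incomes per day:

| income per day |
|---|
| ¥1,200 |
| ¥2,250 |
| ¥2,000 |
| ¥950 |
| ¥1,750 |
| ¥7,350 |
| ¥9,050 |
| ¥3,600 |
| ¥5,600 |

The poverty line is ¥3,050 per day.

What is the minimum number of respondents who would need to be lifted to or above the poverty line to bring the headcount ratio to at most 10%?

5 of the 9 respondents are poor, so H = 5/9 = 0.556.
A headcount ratio of at most 10% allows at most ⌊0.10 × 9⌋ = 0 poor respondents.
So at least 5 − 0 = 5 must be lifted.

5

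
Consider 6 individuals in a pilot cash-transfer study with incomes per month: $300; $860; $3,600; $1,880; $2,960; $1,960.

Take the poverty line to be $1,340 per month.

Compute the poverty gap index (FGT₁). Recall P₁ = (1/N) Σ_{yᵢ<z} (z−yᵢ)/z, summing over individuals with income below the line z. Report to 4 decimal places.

0.1891

Incomes under z: $300, $860 (q = 2 of N = 6).
Gap ratios (z−y)/z: (1340−300)/1340 = 0.7761; (1340−860)/1340 = 0.3582.
Σ = 1.134328. Dividing by the full population N = 6 gives P₁ = 0.1891.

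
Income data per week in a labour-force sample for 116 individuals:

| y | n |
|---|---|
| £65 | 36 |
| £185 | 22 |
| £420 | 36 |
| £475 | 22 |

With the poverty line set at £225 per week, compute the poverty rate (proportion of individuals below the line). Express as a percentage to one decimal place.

58 of the 116 individuals have income below £225.
H = 58/116 = 50.0%.

50.0%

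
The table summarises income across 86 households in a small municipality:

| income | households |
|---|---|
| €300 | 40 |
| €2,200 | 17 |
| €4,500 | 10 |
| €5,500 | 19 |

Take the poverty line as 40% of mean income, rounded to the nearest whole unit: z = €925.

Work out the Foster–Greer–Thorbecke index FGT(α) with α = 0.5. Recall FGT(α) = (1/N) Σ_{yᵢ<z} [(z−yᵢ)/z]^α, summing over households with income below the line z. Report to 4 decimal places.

0.3823

Incomes under z: 40×€300 (q = 40 of N = 86).
Shortfall ratios: (925−300)/925 = 0.6757 (×40).
Raised to α = 0.5: 0.82199 (×40).
Sum = 32.879797; FGT(0.5) = 32.879797 / 86 = 0.3823.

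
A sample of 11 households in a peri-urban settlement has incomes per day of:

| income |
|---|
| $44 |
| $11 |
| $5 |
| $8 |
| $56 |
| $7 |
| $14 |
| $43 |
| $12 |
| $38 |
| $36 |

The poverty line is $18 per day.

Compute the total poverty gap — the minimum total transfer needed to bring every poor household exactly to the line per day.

$51

Incomes under z: $5, $7, $8, $11, $12, $14 (q = 6 of N = 11).
Individual gaps: 18−5 = 13; 18−7 = 11; 18−8 = 10; 18−11 = 7; 18−12 = 6; 18−14 = 4.
Aggregate gap = $51.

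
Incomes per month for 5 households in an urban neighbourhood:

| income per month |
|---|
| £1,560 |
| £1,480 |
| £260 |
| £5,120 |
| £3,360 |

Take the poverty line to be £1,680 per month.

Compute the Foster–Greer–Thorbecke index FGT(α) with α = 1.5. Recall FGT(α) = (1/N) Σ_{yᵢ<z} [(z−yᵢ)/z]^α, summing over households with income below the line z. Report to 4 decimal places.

Poor units: £260, £1,480, £1,560 (q = 3 of N = 5).
Gap ratios (z−y)/z: (1680−260)/1680 = 0.8452; (1680−1480)/1680 = 0.1190; (1680−1560)/1680 = 0.0714.
Raised to α = 1.5: 0.77709; 0.04108; 0.01909.
Sum = 0.837251; FGT(1.5) = 0.837251 / 5 = 0.1675.

0.1675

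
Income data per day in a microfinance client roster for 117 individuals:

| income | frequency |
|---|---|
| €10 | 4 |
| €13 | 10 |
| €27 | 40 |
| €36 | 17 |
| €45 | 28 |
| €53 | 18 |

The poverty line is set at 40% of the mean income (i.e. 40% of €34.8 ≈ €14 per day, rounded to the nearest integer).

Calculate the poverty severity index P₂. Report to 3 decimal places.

0.003

Below the line: 4×€10, 10×€13 (q = 14 of N = 117).
Shortfall ratios: (14−10)/14 = 0.2857 (×4); (14−13)/14 = 0.0714 (×10).
Squared: 0.0816 (×4); 0.0051 (×10).
Sum = 0.377551; P₂ = 0.377551 / 117 = 0.003.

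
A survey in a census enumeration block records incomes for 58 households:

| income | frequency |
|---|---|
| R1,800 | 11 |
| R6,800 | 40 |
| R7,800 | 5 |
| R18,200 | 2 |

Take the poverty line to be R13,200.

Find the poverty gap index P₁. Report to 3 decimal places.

Below the line: 11×R1,800, 40×R6,800, 5×R7,800 (q = 56 of N = 58).
Relative gaps: (13200−1800)/13200 = 0.8636 (×11); (13200−6800)/13200 = 0.4848 (×40); (13200−7800)/13200 = 0.4091 (×5).
Σ = 30.939394. Dividing by the full population N = 58 gives P₁ = 0.533.

0.533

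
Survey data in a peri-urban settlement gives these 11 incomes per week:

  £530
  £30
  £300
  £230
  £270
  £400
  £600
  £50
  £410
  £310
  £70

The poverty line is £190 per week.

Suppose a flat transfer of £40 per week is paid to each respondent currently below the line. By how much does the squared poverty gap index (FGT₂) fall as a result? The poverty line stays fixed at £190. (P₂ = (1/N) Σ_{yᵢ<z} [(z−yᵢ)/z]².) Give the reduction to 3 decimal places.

Before: below the line — £30, £50, £70; squared poverty gap index (FGT₂) = 0.15009.
After the £40 transfer: below the line — £70, £90, £110; squared poverty gap index (FGT₂) = 0.07756.
Reduction = 0.15009 − 0.07756 = 0.073.

0.073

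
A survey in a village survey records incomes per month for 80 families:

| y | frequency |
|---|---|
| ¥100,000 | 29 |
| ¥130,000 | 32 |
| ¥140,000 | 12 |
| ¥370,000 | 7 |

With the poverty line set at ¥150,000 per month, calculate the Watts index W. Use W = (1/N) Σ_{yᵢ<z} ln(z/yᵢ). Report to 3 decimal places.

0.215

Below z: 29×¥100,000, 32×¥130,000, 12×¥140,000 (q = 73 of N = 80).
ln(z/y) terms: ln(150000/100000) = 0.4055 (×29); ln(150000/130000) = 0.1431 (×32); ln(150000/140000) = 0.0690 (×12).
W = 17.165630 / 80 = 0.215.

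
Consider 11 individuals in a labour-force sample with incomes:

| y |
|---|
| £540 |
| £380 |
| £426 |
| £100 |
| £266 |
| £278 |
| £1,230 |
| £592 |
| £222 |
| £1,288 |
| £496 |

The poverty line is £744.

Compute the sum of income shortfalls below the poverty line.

£3,396

Below the line: £100, £222, £266, £278, £380, £426, £496, £540, £592 (q = 9 of N = 11).
Individual gaps: 744−100 = 644; 744−222 = 522; 744−266 = 478; 744−278 = 466; 744−380 = 364; 744−426 = 318; 744−496 = 248; 744−540 = 204; 744−592 = 152.
Aggregate gap = £3,396.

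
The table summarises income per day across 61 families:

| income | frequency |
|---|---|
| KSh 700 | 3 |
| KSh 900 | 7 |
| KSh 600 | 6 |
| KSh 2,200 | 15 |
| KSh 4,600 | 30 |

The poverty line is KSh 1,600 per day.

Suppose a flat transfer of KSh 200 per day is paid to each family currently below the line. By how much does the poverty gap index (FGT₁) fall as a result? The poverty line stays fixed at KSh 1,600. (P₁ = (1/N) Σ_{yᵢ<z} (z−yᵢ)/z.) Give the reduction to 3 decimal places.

Before: below the line — 6×KSh 600, 3×KSh 700, 7×KSh 900; poverty gap index (FGT₁) = 0.13934.
After the KSh 200 transfer: below the line — 6×KSh 800, 3×KSh 900, 7×KSh 1,100; poverty gap index (FGT₁) = 0.10656.
Reduction = 0.13934 − 0.10656 = 0.033.

0.033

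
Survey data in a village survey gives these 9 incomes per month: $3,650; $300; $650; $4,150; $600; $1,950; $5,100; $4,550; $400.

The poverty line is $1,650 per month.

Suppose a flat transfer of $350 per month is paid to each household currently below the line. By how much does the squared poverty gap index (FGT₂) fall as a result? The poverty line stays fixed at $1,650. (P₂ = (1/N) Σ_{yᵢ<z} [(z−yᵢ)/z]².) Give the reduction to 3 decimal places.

0.113

Before: below the line — $300, $400, $600, $650; squared poverty gap index (FGT₂) = 0.22396.
After the $350 transfer: below the line — $650, $750, $950, $1,000; squared poverty gap index (FGT₂) = 0.11111.
Reduction = 0.22396 − 0.11111 = 0.113.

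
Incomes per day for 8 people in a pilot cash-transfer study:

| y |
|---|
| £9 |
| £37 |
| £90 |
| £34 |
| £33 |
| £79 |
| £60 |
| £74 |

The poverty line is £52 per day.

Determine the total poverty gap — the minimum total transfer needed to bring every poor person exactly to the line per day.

Poor units: £9, £33, £34, £37 (q = 4 of N = 8).
Individual gaps: 52−9 = 43; 52−33 = 19; 52−34 = 18; 52−37 = 15.
Aggregate gap = £95.

£95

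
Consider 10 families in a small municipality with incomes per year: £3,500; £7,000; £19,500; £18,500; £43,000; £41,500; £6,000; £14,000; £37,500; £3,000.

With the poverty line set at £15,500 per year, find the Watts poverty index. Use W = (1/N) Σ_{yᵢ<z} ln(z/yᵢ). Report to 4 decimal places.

Poor units: £3,000, £3,500, £6,000, £7,000, £14,000 (q = 5 of N = 10).
Log gaps: ln(15500/3000) = 1.6422; ln(15500/3500) = 1.4881; ln(15500/6000) = 0.9491; ln(15500/7000) = 0.7949; ln(15500/14000) = 0.1018.
W = 4.976098 / 10 = 0.4976.

0.4976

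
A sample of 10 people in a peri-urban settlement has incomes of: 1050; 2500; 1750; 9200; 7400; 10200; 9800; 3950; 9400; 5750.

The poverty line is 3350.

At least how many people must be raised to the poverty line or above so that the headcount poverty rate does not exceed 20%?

1

Currently q = 3 of N = 10 are below the line (H = 0.300).
A headcount ratio of at most 20% allows at most ⌊0.20 × 10⌋ = 2 poor people.
So at least 3 − 2 = 1 must be lifted.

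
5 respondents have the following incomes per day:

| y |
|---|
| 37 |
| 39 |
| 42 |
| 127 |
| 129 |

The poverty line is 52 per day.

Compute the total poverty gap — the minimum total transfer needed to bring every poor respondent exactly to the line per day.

Incomes under z: 37, 39, 42 (q = 3 of N = 5).
Individual gaps: 52−37 = 15; 52−39 = 13; 52−42 = 10.
Aggregate gap = 38.

38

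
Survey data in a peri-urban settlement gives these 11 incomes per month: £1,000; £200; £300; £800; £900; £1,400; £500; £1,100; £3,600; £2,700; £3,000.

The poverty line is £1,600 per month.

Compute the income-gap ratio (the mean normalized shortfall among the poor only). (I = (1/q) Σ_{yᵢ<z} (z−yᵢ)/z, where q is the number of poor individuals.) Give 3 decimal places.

Poor units: £200, £300, £500, £800, £900, £1,000, £1,100, £1,400 (q = 8 of N = 11).
Shortfall ratios (z−y)/z: 0.8750, 0.8125, 0.6875, 0.5000, 0.4375, 0.3750, 0.3125, 0.1250; sum = 4.125000.
I averages over the q = 8 poor units only: 4.125000 / 8 = 0.516.

0.516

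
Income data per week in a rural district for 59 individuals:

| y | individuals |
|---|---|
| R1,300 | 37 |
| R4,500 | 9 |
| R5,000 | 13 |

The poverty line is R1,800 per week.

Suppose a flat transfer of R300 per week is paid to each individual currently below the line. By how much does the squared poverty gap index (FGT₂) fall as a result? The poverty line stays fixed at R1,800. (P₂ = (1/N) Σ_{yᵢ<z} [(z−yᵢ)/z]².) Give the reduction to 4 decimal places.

Before: below the line — 37×R1,300; squared poverty gap index (FGT₂) = 0.048389.
After the R300 transfer: below the line — 37×R1,600; squared poverty gap index (FGT₂) = 0.007742.
Reduction = 0.048389 − 0.007742 = 0.0406.

0.0406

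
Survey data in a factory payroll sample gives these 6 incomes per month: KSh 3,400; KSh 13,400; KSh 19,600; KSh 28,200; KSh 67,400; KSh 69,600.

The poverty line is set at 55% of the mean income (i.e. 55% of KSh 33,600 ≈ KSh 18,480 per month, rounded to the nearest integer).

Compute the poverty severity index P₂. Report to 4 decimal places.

Incomes under z: KSh 3,400, KSh 13,400 (q = 2 of N = 6).
Relative gaps: (18480−3400)/18480 = 0.8160; (18480−13400)/18480 = 0.2749.
Squared: 0.6659; 0.0756.
Sum = 0.741450; P₂ = 0.741450 / 6 = 0.1236.

0.1236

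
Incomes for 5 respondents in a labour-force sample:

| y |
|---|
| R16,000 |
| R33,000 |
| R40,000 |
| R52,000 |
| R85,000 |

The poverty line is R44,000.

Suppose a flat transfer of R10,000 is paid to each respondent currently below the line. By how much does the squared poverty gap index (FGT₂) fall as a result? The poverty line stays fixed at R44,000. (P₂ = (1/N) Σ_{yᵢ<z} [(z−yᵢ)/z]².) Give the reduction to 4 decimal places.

Before: below the line — R16,000, R33,000, R40,000; squared poverty gap index (FGT₂) = 0.095145.
After the R10,000 transfer: below the line — R26,000, R43,000; squared poverty gap index (FGT₂) = 0.033574.
Reduction = 0.095145 − 0.033574 = 0.0616.

0.0616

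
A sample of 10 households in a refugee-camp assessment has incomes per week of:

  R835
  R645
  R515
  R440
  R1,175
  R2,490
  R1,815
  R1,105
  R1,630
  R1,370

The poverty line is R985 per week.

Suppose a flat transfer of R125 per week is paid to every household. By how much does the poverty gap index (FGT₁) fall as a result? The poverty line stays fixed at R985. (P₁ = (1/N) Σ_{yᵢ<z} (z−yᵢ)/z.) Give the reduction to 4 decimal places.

0.0508

Before: below the line — R440, R515, R645, R835; poverty gap index (FGT₁) = 0.152792.
After the R125 transfer: below the line — R565, R640, R770, R960; poverty gap index (FGT₁) = 0.102030.
Reduction = 0.152792 − 0.102030 = 0.0508.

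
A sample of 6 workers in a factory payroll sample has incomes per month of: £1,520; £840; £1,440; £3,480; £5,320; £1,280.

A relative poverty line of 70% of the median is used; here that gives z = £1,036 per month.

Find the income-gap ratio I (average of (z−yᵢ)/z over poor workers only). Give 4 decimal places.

Poor units: £840 (q = 1 of N = 6).
Shortfall ratios (z−y)/z: 0.1892; sum = 0.189189.
The income-gap ratio divides by q (the poor only): 0.189189 / 1 = 0.1892.

0.1892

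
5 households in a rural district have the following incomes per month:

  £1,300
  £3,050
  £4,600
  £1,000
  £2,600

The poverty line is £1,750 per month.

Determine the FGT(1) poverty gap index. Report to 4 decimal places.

0.1371

Incomes under z: £1,000, £1,300 (q = 2 of N = 5).
Normalized shortfalls: (1750−1000)/1750 = 0.4286; (1750−1300)/1750 = 0.2571.
Sum of shortfalls = 0.685714; P₁ averages over all N: 0.685714 / 5 = 0.1371.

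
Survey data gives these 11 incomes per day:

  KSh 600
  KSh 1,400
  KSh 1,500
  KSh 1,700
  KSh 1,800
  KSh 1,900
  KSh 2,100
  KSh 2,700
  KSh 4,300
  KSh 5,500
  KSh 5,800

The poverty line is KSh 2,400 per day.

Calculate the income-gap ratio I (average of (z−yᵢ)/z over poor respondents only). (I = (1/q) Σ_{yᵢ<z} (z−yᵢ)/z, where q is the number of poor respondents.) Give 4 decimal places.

0.3452

Incomes under z: KSh 600, KSh 1,400, KSh 1,500, KSh 1,700, KSh 1,800, KSh 1,900, KSh 2,100 (q = 7 of N = 11).
Shortfall ratios (z−y)/z: 0.7500, 0.4167, 0.3750, 0.2917, 0.2500, 0.2083, 0.1250; sum = 2.416667.
I averages over the q = 7 poor units only: 2.416667 / 7 = 0.3452.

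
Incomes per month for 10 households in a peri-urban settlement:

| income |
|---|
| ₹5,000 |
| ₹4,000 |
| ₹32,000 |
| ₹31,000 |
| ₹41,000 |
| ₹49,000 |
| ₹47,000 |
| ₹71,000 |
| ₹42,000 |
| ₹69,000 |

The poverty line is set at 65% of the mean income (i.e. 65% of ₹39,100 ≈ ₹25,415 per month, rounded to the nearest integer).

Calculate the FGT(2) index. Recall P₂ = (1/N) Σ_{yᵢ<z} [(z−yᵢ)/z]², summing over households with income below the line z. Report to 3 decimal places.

Below the line: ₹4,000, ₹5,000 (q = 2 of N = 10).
Gap ratios (z−y)/z: (25415−4000)/25415 = 0.8426; (25415−5000)/25415 = 0.8033.
Squared: 0.7100; 0.6452.
Sum = 1.355232; P₂ = 1.355232 / 10 = 0.136.

0.136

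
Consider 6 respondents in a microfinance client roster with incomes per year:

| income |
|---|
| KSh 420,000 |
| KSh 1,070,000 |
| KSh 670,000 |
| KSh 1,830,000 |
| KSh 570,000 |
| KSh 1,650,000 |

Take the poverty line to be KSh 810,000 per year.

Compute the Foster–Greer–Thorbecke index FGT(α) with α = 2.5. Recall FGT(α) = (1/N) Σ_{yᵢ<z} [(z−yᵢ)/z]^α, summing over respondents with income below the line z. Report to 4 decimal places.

0.0368

Incomes under z: KSh 420,000, KSh 570,000, KSh 670,000 (q = 3 of N = 6).
Relative gaps: (810000−420000)/810000 = 0.4815; (810000−570000)/810000 = 0.2963; (810000−670000)/810000 = 0.1728.
Raised to α = 2.5: 0.16086; 0.04779; 0.01242.
Sum = 0.221068; FGT(2.5) = 0.221068 / 6 = 0.0368.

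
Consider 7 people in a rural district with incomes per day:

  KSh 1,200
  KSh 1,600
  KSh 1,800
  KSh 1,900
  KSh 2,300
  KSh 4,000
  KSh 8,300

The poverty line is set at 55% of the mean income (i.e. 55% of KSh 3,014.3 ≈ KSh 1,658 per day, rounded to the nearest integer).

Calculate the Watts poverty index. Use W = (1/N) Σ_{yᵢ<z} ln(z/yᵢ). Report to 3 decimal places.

0.051

Below the line: KSh 1,200, KSh 1,600 (q = 2 of N = 7).
Log shortfalls: ln(1658/1200) = 0.3233; ln(1658/1600) = 0.0356.
W = 0.358899 / 7 = 0.051.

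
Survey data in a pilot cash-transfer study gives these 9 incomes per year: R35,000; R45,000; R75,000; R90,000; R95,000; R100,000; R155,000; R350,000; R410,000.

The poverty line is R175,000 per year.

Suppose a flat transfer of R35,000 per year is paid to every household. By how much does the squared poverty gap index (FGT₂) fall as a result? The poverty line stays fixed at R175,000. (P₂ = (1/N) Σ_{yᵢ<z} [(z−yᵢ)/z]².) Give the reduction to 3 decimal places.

0.130

Before: below the line — R35,000, R45,000, R75,000, R90,000, R95,000, R100,000, R155,000; squared poverty gap index (FGT₂) = 0.24000.
After the R35,000 transfer: below the line — R70,000, R80,000, R110,000, R125,000, R130,000, R135,000; squared poverty gap index (FGT₂) = 0.11029.
Reduction = 0.24000 − 0.11029 = 0.130.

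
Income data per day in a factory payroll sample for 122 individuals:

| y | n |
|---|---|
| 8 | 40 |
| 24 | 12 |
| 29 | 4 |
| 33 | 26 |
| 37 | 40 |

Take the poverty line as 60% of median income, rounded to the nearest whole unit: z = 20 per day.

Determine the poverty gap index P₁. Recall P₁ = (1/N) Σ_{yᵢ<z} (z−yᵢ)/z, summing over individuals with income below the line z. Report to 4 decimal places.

0.1967

Below the line: 40×8 (q = 40 of N = 122).
Shortfall ratios: (20−8)/20 = 0.6000 (×40).
Σ = 24.000000. Dividing by the full population N = 122 gives P₁ = 0.1967.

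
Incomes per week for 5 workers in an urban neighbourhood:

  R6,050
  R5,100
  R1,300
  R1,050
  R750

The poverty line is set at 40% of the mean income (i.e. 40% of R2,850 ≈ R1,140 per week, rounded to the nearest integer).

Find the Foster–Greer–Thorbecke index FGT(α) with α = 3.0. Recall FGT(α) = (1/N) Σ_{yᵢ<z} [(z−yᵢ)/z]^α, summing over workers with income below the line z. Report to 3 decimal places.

Below z: R750, R1,050 (q = 2 of N = 5).
Shortfall ratios: (1140−750)/1140 = 0.3421; (1140−1050)/1140 = 0.0789.
Raised to α = 3.0: 0.04004; 0.00049.
Sum = 0.040531; FGT(3.0) = 0.040531 / 5 = 0.008.

0.008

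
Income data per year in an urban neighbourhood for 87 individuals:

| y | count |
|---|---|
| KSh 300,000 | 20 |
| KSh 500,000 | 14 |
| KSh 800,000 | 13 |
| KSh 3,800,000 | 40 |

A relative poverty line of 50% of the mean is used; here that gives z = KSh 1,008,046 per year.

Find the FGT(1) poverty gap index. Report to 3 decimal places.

Poor units: 20×KSh 300,000, 14×KSh 500,000, 13×KSh 800,000 (q = 47 of N = 87).
Shortfall ratios: (1008046−300000)/1008046 = 0.7024 (×20); (1008046−500000)/1008046 = 0.5040 (×14); (1008046−800000)/1008046 = 0.2064 (×13).
Σ = 23.786774. Dividing by the full population N = 87 gives P₁ = 0.273.

0.273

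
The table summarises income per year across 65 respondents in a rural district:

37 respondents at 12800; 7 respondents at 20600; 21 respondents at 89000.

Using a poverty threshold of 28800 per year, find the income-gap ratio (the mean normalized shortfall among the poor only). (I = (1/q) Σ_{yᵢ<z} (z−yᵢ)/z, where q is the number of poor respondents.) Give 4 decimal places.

0.5125

Incomes under z: 37×12800, 7×20600 (q = 44 of N = 65).
Shortfall ratios (z−y)/z: 0.5556 (×37), 0.2847 (×7); sum = 22.548611.
The income-gap ratio divides by q (the poor only): 22.548611 / 44 = 0.5125.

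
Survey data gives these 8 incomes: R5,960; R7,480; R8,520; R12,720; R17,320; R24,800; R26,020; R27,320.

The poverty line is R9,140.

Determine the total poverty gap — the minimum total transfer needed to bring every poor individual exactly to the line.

R5,460

Below z: R5,960, R7,480, R8,520 (q = 3 of N = 8).
Individual gaps: 9140−5960 = 3180; 9140−7480 = 1660; 9140−8520 = 620.
Aggregate gap = R5,460.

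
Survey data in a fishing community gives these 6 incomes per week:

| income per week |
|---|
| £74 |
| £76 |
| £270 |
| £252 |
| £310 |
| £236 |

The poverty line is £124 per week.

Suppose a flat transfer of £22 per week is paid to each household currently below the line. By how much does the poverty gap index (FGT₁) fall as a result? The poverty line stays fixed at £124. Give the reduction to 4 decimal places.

Before: below the line — £74, £76; poverty gap index (FGT₁) = 0.131720.
After the £22 transfer: below the line — £96, £98; poverty gap index (FGT₁) = 0.072581.
Reduction = 0.131720 − 0.072581 = 0.0591.

0.0591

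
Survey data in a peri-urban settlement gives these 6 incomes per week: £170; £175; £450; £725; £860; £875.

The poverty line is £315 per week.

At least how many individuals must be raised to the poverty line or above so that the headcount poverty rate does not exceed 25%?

1

Currently q = 2 of N = 6 are below the line (H = 0.333).
A headcount ratio of at most 25% allows at most ⌊0.25 × 6⌋ = 1 poor individuals.
So at least 2 − 1 = 1 must be lifted.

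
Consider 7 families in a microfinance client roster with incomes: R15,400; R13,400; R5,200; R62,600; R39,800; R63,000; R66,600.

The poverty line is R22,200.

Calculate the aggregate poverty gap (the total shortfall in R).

Incomes under z: R5,200, R13,400, R15,400 (q = 3 of N = 7).
Individual gaps: 22200−5200 = 17000; 22200−13400 = 8800; 22200−15400 = 6800.
Aggregate gap = R32,600.

R32,600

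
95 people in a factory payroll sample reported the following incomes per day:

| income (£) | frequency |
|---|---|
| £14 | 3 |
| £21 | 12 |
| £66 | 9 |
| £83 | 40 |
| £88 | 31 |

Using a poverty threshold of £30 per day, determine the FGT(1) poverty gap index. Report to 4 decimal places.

0.0547

Incomes under z: 3×£14, 12×£21 (q = 15 of N = 95).
Normalized shortfalls: (30−14)/30 = 0.5333 (×3); (30−21)/30 = 0.3000 (×12).
Sum of shortfalls = 5.200000; P₁ averages over all N: 5.200000 / 95 = 0.0547.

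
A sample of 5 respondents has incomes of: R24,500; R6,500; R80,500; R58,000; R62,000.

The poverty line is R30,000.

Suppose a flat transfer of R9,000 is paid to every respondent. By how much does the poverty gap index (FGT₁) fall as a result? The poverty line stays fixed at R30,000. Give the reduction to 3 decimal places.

Before: below the line — R6,500, R24,500; poverty gap index (FGT₁) = 0.19333.
After the R9,000 transfer: below the line — R15,500; poverty gap index (FGT₁) = 0.09667.
Reduction = 0.19333 − 0.09667 = 0.097.

0.097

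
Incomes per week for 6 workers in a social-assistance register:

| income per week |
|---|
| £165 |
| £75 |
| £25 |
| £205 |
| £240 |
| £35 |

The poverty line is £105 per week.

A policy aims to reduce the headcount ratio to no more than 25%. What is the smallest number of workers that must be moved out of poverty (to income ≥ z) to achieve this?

3 of the 6 workers are poor, so H = 3/6 = 0.500.
A headcount ratio of at most 25% allows at most ⌊0.25 × 6⌋ = 1 poor workers.
So at least 3 − 1 = 2 must be lifted.

2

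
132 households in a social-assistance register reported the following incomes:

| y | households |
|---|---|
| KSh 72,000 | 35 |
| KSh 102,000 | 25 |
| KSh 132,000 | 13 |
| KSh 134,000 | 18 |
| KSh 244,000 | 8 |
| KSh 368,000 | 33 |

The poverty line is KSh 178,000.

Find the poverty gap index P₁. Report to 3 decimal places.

0.298

Poor units: 35×KSh 72,000, 25×KSh 102,000, 13×KSh 132,000, 18×KSh 134,000 (q = 91 of N = 132).
Normalized shortfalls: (178000−72000)/178000 = 0.5955 (×35); (178000−102000)/178000 = 0.4270 (×25); (178000−132000)/178000 = 0.2584 (×13); (178000−134000)/178000 = 0.2472 (×18).
Σ = 39.325843. Dividing by the full population N = 132 gives P₁ = 0.298.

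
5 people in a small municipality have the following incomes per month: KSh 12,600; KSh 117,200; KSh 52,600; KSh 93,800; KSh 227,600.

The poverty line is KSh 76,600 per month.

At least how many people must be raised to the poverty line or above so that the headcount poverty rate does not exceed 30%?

1

Currently q = 2 of N = 5 are below the line (H = 0.400).
A headcount ratio of at most 30% allows at most ⌊0.30 × 5⌋ = 1 poor people.
So at least 2 − 1 = 1 must be lifted.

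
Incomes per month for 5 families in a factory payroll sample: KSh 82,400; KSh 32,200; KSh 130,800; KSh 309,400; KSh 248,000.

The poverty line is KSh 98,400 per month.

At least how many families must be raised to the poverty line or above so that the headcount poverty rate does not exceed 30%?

Currently q = 2 of N = 5 are below the line (H = 0.400).
A headcount ratio of at most 30% allows at most ⌊0.30 × 5⌋ = 1 poor families.
So at least 2 − 1 = 1 must be lifted.

1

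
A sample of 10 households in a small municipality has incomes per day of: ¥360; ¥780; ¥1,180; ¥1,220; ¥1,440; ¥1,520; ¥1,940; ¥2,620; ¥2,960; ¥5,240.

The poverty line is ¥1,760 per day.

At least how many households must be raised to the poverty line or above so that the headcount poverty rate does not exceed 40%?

6 of the 10 households are poor, so H = 6/10 = 0.600.
A headcount ratio of at most 40% allows at most ⌊0.40 × 10⌋ = 4 poor households.
So at least 6 − 4 = 2 must be lifted.

2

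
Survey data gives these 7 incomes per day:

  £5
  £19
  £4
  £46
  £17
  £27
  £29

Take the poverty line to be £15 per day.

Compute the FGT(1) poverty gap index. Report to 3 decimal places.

Below the line: £4, £5 (q = 2 of N = 7).
Shortfall ratios: (15−4)/15 = 0.7333; (15−5)/15 = 0.6667.
Σ = 1.400000. Dividing by the full population N = 7 gives P₁ = 0.200.

0.200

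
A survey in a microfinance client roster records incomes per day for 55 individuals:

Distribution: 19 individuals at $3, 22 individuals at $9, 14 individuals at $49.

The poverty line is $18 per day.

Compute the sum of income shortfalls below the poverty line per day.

$483

Incomes under z: 19×$3, 22×$9 (q = 41 of N = 55).
Individual gaps: 19×(18−3) = 285; 22×(18−9) = 198.
Aggregate gap = $483.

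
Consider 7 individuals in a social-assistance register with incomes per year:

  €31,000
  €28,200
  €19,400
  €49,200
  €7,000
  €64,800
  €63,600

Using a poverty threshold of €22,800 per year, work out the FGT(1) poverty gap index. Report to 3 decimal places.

Below z: €7,000, €19,400 (q = 2 of N = 7).
Gap ratios (z−y)/z: (22800−7000)/22800 = 0.6930; (22800−19400)/22800 = 0.1491.
Sum of shortfalls = 0.842105; P₁ averages over all N: 0.842105 / 7 = 0.120.

0.120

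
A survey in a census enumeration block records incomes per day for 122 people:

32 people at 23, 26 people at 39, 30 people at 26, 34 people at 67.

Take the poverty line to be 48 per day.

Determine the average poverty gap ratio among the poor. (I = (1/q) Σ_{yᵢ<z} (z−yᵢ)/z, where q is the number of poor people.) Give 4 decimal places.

Incomes under z: 32×23, 30×26, 26×39 (q = 88 of N = 122).
Shortfall ratios (z−y)/z: 0.5208 (×32), 0.4583 (×30), 0.1875 (×26); sum = 35.291667.
The income-gap ratio divides by q (the poor only): 35.291667 / 88 = 0.4010.

0.4010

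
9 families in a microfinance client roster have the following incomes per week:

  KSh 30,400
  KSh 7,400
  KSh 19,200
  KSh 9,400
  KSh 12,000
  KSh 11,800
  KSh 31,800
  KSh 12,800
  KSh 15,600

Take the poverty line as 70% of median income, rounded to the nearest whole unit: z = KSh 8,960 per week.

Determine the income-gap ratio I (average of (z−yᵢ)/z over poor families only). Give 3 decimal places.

Incomes under z: KSh 7,400 (q = 1 of N = 9).
Relative gaps: 0.1741; sum = 0.174107.
I averages over the q = 1 poor units only: 0.174107 / 1 = 0.174.

0.174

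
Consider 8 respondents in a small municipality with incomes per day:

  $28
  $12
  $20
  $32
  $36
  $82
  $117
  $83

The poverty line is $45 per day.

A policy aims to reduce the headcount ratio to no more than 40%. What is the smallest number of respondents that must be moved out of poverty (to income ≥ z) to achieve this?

Currently q = 5 of N = 8 are below the line (H = 0.625).
A headcount ratio of at most 40% allows at most ⌊0.40 × 8⌋ = 3 poor respondents.
So at least 5 − 3 = 2 must be lifted.

2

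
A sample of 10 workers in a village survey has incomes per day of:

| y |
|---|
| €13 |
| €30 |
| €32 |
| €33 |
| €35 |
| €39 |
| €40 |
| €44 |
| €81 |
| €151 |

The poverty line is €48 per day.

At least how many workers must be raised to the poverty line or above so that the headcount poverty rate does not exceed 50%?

3

8 of the 10 workers are poor, so H = 8/10 = 0.800.
A headcount ratio of at most 50% allows at most ⌊0.50 × 10⌋ = 5 poor workers.
So at least 8 − 5 = 3 must be lifted.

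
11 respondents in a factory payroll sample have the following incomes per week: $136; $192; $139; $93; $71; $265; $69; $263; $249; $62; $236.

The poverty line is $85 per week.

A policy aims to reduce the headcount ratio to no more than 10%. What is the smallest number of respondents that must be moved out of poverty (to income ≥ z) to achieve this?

Currently q = 3 of N = 11 are below the line (H = 0.273).
A headcount ratio of at most 10% allows at most ⌊0.10 × 11⌋ = 1 poor respondents.
So at least 3 − 1 = 2 must be lifted.

2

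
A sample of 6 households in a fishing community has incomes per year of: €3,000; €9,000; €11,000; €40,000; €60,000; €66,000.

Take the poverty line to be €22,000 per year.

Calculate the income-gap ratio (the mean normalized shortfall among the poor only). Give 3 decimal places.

Poor units: €3,000, €9,000, €11,000 (q = 3 of N = 6).
Relative gaps: 0.8636, 0.5909, 0.5000; sum = 1.954545.
I averages over the q = 3 poor units only: 1.954545 / 3 = 0.652.

0.652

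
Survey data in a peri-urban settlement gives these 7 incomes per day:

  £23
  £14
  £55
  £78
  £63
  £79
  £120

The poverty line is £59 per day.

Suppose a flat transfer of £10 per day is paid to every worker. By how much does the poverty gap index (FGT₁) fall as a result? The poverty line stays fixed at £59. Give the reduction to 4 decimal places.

Before: below the line — £14, £23, £55; poverty gap index (FGT₁) = 0.205811.
After the £10 transfer: below the line — £24, £33; poverty gap index (FGT₁) = 0.147700.
Reduction = 0.205811 − 0.147700 = 0.0581.

0.0581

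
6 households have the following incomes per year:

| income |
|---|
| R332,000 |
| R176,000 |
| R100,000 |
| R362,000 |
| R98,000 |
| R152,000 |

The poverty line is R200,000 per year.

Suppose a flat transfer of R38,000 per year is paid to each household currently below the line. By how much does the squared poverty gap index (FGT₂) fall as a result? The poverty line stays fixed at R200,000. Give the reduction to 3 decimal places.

0.064

Before: below the line — R98,000, R100,000, R152,000, R176,000; squared poverty gap index (FGT₂) = 0.09702.
After the R38,000 transfer: below the line — R136,000, R138,000, R190,000; squared poverty gap index (FGT₂) = 0.03350.
Reduction = 0.09702 − 0.03350 = 0.064.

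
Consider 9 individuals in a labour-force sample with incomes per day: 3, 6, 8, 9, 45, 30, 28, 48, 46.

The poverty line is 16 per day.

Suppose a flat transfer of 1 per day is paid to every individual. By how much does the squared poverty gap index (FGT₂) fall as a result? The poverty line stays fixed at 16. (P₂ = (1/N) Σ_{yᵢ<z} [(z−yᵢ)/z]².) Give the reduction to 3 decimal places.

0.031

Before: below the line — 3, 6, 8, 9; squared poverty gap index (FGT₂) = 0.16580.
After the 1 transfer: below the line — 4, 7, 9, 10; squared poverty gap index (FGT₂) = 0.13455.
Reduction = 0.16580 − 0.13455 = 0.031.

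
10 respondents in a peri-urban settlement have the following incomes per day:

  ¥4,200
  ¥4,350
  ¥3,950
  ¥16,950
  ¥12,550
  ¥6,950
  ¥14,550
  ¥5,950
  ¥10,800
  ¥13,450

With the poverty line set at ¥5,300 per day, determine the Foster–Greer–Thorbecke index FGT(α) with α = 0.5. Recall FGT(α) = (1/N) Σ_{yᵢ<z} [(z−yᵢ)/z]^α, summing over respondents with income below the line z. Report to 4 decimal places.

Below the line: ¥3,950, ¥4,200, ¥4,350 (q = 3 of N = 10).
Normalized shortfalls: (5300−3950)/5300 = 0.2547; (5300−4200)/5300 = 0.2075; (5300−4350)/5300 = 0.1792.
Raised to α = 0.5: 0.50469; 0.45557; 0.42337.
Sum = 1.383642; FGT(0.5) = 1.383642 / 10 = 0.1384.

0.1384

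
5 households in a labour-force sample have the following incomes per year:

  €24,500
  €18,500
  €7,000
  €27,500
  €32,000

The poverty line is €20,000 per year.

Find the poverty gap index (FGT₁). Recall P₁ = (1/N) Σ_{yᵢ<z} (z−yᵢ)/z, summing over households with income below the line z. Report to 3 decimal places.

Poor units: €7,000, €18,500 (q = 2 of N = 5).
Normalized shortfalls: (20000−7000)/20000 = 0.6500; (20000−18500)/20000 = 0.0750.
Sum of shortfalls = 0.725000; P₁ averages over all N: 0.725000 / 5 = 0.145.

0.145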